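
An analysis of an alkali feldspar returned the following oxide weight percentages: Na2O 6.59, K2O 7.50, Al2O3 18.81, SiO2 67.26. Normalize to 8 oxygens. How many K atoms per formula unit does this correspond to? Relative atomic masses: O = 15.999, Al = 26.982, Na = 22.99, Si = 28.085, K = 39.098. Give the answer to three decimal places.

Na2O: 6.59/61.979 = 0.10633 mol → 0.21266 mol Na, 0.10633 mol O.
K2O: 7.50/94.195 = 0.07962 mol → 0.15924 mol K, 0.07962 mol O.
Al2O3: 18.81/101.961 = 0.18448 mol → 0.36896 mol Al, 0.55344 mol O.
SiO2: 67.26/60.083 = 1.11945 mol → 1.11945 mol Si, 2.23890 mol O.
Total oxygen = 2.97829 mol. Normalization factor = 8/2.97829 = 2.68611.
K per 8 O = 0.15924 × 2.68611 = 0.428.

0.428 K apfu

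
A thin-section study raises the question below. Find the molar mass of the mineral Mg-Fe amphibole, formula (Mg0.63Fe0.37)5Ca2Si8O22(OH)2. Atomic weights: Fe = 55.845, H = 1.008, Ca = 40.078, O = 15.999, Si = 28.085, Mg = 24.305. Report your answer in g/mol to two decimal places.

870.70 g/mol

The formula mass is the sum 3.15·24.305 + 1.85·55.845 + 2·40.078 + 8·28.085 + 24·15.999 + 2·1.008.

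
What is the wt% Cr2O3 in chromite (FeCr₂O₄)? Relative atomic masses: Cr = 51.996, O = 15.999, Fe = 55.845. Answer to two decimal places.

M(FeCr₂O₄) = 223.833 g/mol; M(Cr2O3) = 151.989 g/mol.
Moles Cr2O3 per formula unit = 2 Cr ÷ 2 = 1.0000.
Cr2O3 fraction = (1.0000 × 151.989) / 223.833 = 151.989/223.833 = 0.6790.

67.90 wt%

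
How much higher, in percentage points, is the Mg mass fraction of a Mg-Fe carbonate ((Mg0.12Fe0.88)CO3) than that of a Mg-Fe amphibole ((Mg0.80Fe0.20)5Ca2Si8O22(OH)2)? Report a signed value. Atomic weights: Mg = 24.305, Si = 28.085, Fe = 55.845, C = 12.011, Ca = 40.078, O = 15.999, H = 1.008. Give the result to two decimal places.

-8.92 percentage points

First mineral: 2.917 g Mg in 112.068 g formula = 2.60 wt% Mg.
Second mineral: 97.220 g Mg in 843.893 g formula = 11.52 wt% Mg.
2.60% − 11.52% gives a difference of -8.92 percentage points.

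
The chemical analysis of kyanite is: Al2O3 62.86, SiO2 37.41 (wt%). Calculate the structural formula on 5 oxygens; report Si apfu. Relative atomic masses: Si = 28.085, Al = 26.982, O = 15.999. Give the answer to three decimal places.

Al2O3 (M=101.961): mol = 0.61651; Al = 1.23302, O = 1.84953.
SiO2 (M=60.083): mol = 0.62264; Si = 0.62264, O = 1.24528.
ΣO = 3.09481; factor = 5/ΣO = 1.61561.
Si apfu = 0.62264 × 1.61561 = 1.006.

1.006 Si apfu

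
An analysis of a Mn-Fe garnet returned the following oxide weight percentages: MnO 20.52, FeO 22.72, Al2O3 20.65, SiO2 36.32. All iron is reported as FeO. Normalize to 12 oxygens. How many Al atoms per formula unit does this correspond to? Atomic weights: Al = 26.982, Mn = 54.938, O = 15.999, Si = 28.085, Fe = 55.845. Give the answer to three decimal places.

2.007 Al apfu

20.52 wt% MnO ÷ 70.937 g/mol = 0.28927 mol, giving 0.28927 Mn and 0.28927 O.
22.72 wt% FeO ÷ 71.844 g/mol = 0.31624 mol, giving 0.31624 Fe and 0.31624 O.
20.65 wt% Al2O3 ÷ 101.961 g/mol = 0.20253 mol, giving 0.40506 Al and 0.60759 O.
36.32 wt% SiO2 ÷ 60.083 g/mol = 0.60450 mol, giving 0.60450 Si and 1.20900 O.
Oxygen sums to 2.42210; scaling by 12/2.42210 = 4.95438 puts the formula on 12 O.
Al: 0.40506 × 4.95438 = 2.007 atoms per formula unit.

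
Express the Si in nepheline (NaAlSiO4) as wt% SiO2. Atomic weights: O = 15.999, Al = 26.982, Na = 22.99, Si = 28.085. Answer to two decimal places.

M(NaAlSiO4) = 142.053 g/mol; M(SiO2) = 60.083 g/mol.
Moles SiO2 per formula unit = 1 Si ÷ 1 = 1.0000.
SiO2 fraction = (1.0000 × 60.083) / 142.053 = 60.083/142.053 = 0.4230.

42.30 wt%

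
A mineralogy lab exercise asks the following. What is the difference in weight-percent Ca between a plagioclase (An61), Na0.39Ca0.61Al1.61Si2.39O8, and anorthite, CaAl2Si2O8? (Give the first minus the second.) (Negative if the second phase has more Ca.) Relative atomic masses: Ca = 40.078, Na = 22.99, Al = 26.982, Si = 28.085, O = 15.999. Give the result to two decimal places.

-5.42 percentage points

M(Na0.39Ca0.61Al1.61Si2.39O8) = 271.970 g/mol, so wt% Ca = 24.448/271.970 × 100 = 8.99%.
M(CaAl2Si2O8) = 278.204 g/mol, so wt% Ca = 40.078/278.204 × 100 = 14.41%.
8.99 − 14.41 = -5.42 pp.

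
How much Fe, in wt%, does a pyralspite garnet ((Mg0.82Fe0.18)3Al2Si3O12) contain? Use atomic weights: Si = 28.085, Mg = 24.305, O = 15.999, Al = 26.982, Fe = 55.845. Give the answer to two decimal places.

7.18 wt%

Molar mass of (Mg0.82Fe0.18)3Al2Si3O12: 2.46·24.305 + 0.54·55.845 + 2·26.982 + 3·28.085 + 12·15.999 = 420.154 g/mol.
Mass of Fe per formula unit: 0.54 × 55.845 = 30.156 g.
Weight fraction Fe = 30.156 / 420.154 = 0.0718.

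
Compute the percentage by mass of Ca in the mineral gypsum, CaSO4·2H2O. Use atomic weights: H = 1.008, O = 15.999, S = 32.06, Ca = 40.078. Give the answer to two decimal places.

Molar mass of CaSO4·2H2O: 1×40.078 + 1×32.06 + 6×15.999 + 4×1.008 = 172.164 g/mol.
Mass of Ca per formula unit: 1 × 40.078 = 40.078 g.
Weight fraction Ca = 40.078 / 172.164 = 0.2328.

23.28 weight percent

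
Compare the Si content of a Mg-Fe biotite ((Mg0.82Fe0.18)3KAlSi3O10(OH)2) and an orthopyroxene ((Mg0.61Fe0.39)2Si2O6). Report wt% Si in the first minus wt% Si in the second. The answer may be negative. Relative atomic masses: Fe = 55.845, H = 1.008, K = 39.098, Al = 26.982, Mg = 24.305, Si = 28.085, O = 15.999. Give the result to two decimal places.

Si in (Mg0.82Fe0.18)3KAlSi3O10(OH)2: molar mass 434.286 g/mol; 3×28.085 = 84.255 g → 19.40 wt%.
Si in (Mg0.61Fe0.39)2Si2O6: molar mass 225.375 g/mol; 2×28.085 = 56.170 g → 24.92 wt%.
Difference = 19.40 − 24.92 = -5.52 percentage points.

-5.52 percentage points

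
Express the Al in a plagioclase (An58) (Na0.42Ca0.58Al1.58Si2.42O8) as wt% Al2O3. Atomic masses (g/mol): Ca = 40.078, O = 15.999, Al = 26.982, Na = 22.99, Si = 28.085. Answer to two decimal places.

Molar mass of Na0.42Ca0.58Al1.58Si2.42O8 = 0.42·22.99 + 0.58·40.078 + 1.58·26.982 + 2.42·28.085 + 8·15.999 = 271.490 g/mol.
Each formula unit contains 1.58 Al, equivalent to 1.58/2 = 0.7900 mol Al2O3.
M(Al2O3) = 2×26.982 + 3×15.999 = 101.961 g/mol.
Mass of Al2O3 per formula unit = 0.7900 × 101.961 = 80.549 g.
Al2O3 wt% = 80.549 / 271.490 × 100 = 29.67%.

29.67 wt%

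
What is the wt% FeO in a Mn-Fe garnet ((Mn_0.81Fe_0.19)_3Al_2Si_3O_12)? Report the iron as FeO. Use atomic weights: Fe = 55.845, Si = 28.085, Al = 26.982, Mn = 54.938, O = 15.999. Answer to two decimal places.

8.26 wt%

Formula mass = 495.538 g/mol.
0.57 Fe → 0.5700 mol FeO per formula unit; M(FeO) = 71.844, so FeO mass = 40.951 g.
40.951/495.538 × 100 = 8.26 wt%.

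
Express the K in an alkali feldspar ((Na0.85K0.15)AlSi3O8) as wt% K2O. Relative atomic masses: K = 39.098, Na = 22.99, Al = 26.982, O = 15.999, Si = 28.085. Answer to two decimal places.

2.67 wt%

M((Na0.85K0.15)AlSi3O8) = 264.635 g/mol; M(K2O) = 94.195 g/mol.
Moles K2O per formula unit = 0.15 K ÷ 2 = 0.0750.
K2O fraction = (0.0750 × 94.195) / 264.635 = 7.065/264.635 = 0.0267.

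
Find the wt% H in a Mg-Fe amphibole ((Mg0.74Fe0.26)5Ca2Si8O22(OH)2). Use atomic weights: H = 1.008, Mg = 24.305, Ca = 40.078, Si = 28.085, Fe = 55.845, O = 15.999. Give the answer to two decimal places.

0.24 wt%

M((Mg0.74Fe0.26)5Ca2Si8O22(OH)2) = 853.355 g/mol.
H contributes 2 × 1.008 = 2.016 g per mole.
2.016/853.355 = 0.0024 → 0.24%.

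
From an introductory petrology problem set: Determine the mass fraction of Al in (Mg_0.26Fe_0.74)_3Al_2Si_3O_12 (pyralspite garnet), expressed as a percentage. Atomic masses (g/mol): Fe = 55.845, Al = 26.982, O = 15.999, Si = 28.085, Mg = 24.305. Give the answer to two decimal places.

11.41 wt%

Molar mass of (Mg_0.26Fe_0.74)_3Al_2Si_3O_12: 0.78·24.305 + 2.22·55.845 + 2·26.982 + 3·28.085 + 12·15.999 = 473.141 g/mol.
Mass of Al per formula unit: 2 × 26.982 = 53.964 g.
Weight fraction Al = 53.964 / 473.141 = 0.1141.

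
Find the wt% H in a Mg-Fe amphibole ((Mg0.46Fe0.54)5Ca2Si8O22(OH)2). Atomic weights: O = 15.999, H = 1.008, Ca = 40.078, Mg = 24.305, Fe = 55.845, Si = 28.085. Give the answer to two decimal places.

0.22 mass %

M((Mg0.46Fe0.54)5Ca2Si8O22(OH)2) = 897.511 g/mol.
H contributes 2 × 1.008 = 2.016 g per mole.
2.016/897.511 = 0.0022 → 0.22%.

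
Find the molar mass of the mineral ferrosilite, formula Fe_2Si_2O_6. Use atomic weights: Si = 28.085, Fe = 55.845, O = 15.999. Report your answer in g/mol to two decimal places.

263.85 g/mol

M = 2(55.845) + 2(28.085) + 6(15.999)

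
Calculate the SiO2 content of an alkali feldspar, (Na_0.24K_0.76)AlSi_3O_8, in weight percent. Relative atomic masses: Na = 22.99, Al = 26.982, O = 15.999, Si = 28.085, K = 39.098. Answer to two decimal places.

Formula mass = 274.461 g/mol.
3 Si → 3.0000 mol SiO2 per formula unit; M(SiO2) = 60.083, so SiO2 mass = 180.249 g.
180.249/274.461 × 100 = 65.67 wt%.

65.67 wt%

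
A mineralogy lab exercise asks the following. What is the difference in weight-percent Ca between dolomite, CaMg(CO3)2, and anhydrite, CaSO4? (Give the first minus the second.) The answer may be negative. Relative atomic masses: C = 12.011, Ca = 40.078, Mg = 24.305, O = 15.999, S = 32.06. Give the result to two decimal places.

First mineral: 40.078 g Ca in 184.399 g formula = 21.73 wt% Ca.
Second mineral: 40.078 g Ca in 136.134 g formula = 29.44 wt% Ca.
21.73% − 29.44% gives a difference of -7.71 percentage points.

-7.71 percentage points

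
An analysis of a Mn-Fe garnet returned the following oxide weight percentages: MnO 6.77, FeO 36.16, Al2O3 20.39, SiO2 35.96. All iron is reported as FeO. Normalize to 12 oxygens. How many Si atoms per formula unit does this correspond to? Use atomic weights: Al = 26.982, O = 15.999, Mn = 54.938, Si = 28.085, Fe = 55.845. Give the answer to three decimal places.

2.998 Si apfu

6.77 wt% MnO ÷ 70.937 g/mol = 0.09544 mol, giving 0.09544 Mn and 0.09544 O.
36.16 wt% FeO ÷ 71.844 g/mol = 0.50331 mol, giving 0.50331 Fe and 0.50331 O.
20.39 wt% Al2O3 ÷ 101.961 g/mol = 0.19998 mol, giving 0.39996 Al and 0.59994 O.
35.96 wt% SiO2 ÷ 60.083 g/mol = 0.59851 mol, giving 0.59851 Si and 1.19702 O.
Oxygen sums to 2.39571; scaling by 12/2.39571 = 5.00895 puts the formula on 12 O.
Si: 0.59851 × 5.00895 = 2.998 atoms per formula unit.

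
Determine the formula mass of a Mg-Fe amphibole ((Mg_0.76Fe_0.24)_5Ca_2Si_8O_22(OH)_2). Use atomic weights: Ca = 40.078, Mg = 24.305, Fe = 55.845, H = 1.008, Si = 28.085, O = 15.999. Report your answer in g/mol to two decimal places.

Mg: 3.80 × 24.305 = 92.3590
Fe: 1.20 × 55.845 = 67.0140
Ca: 2 × 40.078 = 80.1560
Si: 8 × 28.085 = 224.6800
O: 24 × 15.999 = 383.9760
H: 2 × 1.008 = 2.0160
Summing the contributions gives the formula mass.

850.20 g/mol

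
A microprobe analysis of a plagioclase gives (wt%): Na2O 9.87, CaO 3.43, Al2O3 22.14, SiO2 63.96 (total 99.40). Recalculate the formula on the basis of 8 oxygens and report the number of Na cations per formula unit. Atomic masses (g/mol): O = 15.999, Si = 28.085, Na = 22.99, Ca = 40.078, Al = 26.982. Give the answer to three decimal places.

0.849 Na apfu

Na2O (M=61.979): mol = 0.15925; Na = 0.31850, O = 0.15925.
CaO (M=56.077): mol = 0.06117; Ca = 0.06117, O = 0.06117.
Al2O3 (M=101.961): mol = 0.21714; Al = 0.43428, O = 0.65142.
SiO2 (M=60.083): mol = 1.06453; Si = 1.06453, O = 2.12906.
ΣO = 3.00090; factor = 8/ΣO = 2.66587.
Na apfu = 0.31850 × 2.66587 = 0.849.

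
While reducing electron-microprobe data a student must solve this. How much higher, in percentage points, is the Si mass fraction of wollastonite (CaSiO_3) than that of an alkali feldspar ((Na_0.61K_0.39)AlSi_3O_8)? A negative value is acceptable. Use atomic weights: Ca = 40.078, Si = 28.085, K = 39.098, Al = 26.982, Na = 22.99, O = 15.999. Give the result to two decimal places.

-7.20 percentage points

First mineral: 28.085 g Si in 116.160 g formula = 24.18 wt% Si.
Second mineral: 84.255 g Si in 268.501 g formula = 31.38 wt% Si.
24.18% − 31.38% gives a difference of -7.20 percentage points.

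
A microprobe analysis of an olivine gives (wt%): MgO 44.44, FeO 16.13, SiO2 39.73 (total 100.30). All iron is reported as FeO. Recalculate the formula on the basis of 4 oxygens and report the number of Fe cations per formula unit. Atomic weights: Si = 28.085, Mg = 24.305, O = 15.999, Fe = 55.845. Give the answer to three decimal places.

0.339 Fe apfu

44.44 wt% MgO ÷ 40.304 g/mol = 1.10262 mol, giving 1.10262 Mg and 1.10262 O.
16.13 wt% FeO ÷ 71.844 g/mol = 0.22451 mol, giving 0.22451 Fe and 0.22451 O.
39.73 wt% SiO2 ÷ 60.083 g/mol = 0.66125 mol, giving 0.66125 Si and 1.32250 O.
Oxygen sums to 2.64963; scaling by 4/2.64963 = 1.50964 puts the formula on 4 O.
Fe: 0.22451 × 1.50964 = 0.339 atoms per formula unit.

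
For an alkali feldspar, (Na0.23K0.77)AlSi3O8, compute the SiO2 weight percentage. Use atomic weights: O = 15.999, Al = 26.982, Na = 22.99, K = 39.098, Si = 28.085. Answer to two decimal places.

65.64 wt%

M((Na0.23K0.77)AlSi3O8) = 274.622 g/mol; M(SiO2) = 60.083 g/mol.
Moles SiO2 per formula unit = 3 Si ÷ 1 = 3.0000.
SiO2 fraction = (3.0000 × 60.083) / 274.622 = 180.249/274.622 = 0.6564.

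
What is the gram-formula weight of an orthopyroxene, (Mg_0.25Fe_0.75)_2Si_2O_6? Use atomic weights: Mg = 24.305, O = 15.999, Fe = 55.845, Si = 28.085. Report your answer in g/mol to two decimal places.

M = 0.50(24.305) + 1.50(55.845) + 2(28.085) + 6(15.999)

248.08 g/mol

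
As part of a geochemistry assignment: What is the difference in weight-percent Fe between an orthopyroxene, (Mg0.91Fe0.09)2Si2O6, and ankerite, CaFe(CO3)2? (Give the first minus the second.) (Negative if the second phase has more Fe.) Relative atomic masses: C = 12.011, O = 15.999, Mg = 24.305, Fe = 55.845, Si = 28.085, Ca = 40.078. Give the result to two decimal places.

M((Mg0.91Fe0.09)2Si2O6) = 206.451 g/mol, so wt% Fe = 10.052/206.451 × 100 = 4.87%.
M(CaFe(CO3)2) = 215.939 g/mol, so wt% Fe = 55.845/215.939 × 100 = 25.86%.
4.87 − 25.86 = -20.99 pp.

-20.99 percentage points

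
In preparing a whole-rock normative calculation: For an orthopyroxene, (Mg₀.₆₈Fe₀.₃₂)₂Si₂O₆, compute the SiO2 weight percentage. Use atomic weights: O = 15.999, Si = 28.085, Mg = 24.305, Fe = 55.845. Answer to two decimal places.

54.38 wt%

Molar mass of (Mg₀.₆₈Fe₀.₃₂)₂Si₂O₆ = 1.36*24.305 + 0.64*55.845 + 2*28.085 + 6*15.999 = 220.960 g/mol.
Each formula unit contains 2 Si, equivalent to 2/1 = 2.0000 mol SiO2.
M(SiO2) = 1×28.085 + 2×15.999 = 60.083 g/mol.
Mass of SiO2 per formula unit = 2.0000 × 60.083 = 120.166 g.
SiO2 wt% = 120.166 / 220.960 × 100 = 54.38%.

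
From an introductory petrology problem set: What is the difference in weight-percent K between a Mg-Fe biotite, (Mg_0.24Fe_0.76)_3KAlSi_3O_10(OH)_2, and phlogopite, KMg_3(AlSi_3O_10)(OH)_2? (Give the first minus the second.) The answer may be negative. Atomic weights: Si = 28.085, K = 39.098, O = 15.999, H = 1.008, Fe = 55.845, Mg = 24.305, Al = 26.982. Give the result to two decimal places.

K in (Mg_0.24Fe_0.76)_3KAlSi_3O_10(OH)_2: molar mass 489.165 g/mol; 1×39.098 = 39.098 g → 7.99 wt%.
K in KMg_3(AlSi_3O_10)(OH)_2: molar mass 417.254 g/mol; 1×39.098 = 39.098 g → 9.37 wt%.
Difference = 7.99 − 9.37 = -1.38 percentage points.

-1.38 percentage points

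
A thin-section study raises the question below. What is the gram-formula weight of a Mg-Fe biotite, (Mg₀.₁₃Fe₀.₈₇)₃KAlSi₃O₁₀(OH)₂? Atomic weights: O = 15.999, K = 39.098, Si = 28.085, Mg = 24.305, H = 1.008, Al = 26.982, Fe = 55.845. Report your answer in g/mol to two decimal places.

499.57 g/mol

M = 0.39×24.305 + 2.61×55.845 + 1×39.098 + 1×26.982 + 3×28.085 + 12×15.999 + 2×1.008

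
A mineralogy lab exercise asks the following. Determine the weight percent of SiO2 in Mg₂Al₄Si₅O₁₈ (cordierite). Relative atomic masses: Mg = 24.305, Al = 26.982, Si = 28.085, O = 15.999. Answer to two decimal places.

51.36 wt%

M(Mg₂Al₄Si₅O₁₈) = 584.945 g/mol; M(SiO2) = 60.083 g/mol.
Moles SiO2 per formula unit = 5 Si ÷ 1 = 5.0000.
SiO2 fraction = (5.0000 × 60.083) / 584.945 = 300.415/584.945 = 0.5136.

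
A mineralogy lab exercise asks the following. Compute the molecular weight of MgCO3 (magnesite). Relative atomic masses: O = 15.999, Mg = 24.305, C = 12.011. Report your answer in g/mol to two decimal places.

M = 1×24.305 + 1×12.011 + 3×15.999

84.31 g/mol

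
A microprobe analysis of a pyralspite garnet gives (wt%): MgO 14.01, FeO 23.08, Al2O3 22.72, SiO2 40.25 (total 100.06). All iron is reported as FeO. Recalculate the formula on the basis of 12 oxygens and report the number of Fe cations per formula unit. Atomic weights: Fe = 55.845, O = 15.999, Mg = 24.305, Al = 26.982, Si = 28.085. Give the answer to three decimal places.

MgO: 14.01/40.304 = 0.34761 mol → 0.34761 mol Mg, 0.34761 mol O.
FeO: 23.08/71.844 = 0.32125 mol → 0.32125 mol Fe, 0.32125 mol O.
Al2O3: 22.72/101.961 = 0.22283 mol → 0.44566 mol Al, 0.66849 mol O.
SiO2: 40.25/60.083 = 0.66991 mol → 0.66991 mol Si, 1.33982 mol O.
Total oxygen = 2.67717 mol. Normalization factor = 12/2.67717 = 4.48235.
Fe per 12 O = 0.32125 × 4.48235 = 1.440.

1.440 Fe apfu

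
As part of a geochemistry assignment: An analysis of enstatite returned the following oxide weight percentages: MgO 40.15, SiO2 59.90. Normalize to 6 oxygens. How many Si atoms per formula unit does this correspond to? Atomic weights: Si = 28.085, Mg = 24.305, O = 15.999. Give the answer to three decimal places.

MgO (M=40.304): mol = 0.99618; Mg = 0.99618, O = 0.99618.
SiO2 (M=60.083): mol = 0.99695; Si = 0.99695, O = 1.99390.
ΣO = 2.99008; factor = 6/ΣO = 2.00664.
Si apfu = 0.99695 × 2.00664 = 2.001.

2.001 Si apfu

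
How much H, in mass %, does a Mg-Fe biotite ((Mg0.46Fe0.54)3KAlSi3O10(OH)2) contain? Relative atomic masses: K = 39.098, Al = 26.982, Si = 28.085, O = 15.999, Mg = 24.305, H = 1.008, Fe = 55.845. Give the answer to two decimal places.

0.43 mass %

Molar mass of (Mg0.46Fe0.54)3KAlSi3O10(OH)2: 1.38×24.305 + 1.62×55.845 + 1×39.098 + 1×26.982 + 3×28.085 + 12×15.999 + 2×1.008 = 468.349 g/mol.
Mass of H per formula unit: 2 × 1.008 = 2.016 g.
Weight fraction H = 2.016 / 468.349 = 0.0043.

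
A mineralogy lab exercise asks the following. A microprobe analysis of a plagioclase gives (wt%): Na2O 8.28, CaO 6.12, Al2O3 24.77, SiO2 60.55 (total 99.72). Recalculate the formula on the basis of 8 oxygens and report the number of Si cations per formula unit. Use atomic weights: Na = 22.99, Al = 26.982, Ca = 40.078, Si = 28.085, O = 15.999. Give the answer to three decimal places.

Na2O (M=61.979): mol = 0.13359; Na = 0.26718, O = 0.13359.
CaO (M=56.077): mol = 0.10914; Ca = 0.10914, O = 0.10914.
Al2O3 (M=101.961): mol = 0.24294; Al = 0.48588, O = 0.72882.
SiO2 (M=60.083): mol = 1.00777; Si = 1.00777, O = 2.01554.
ΣO = 2.98709; factor = 8/ΣO = 2.67819.
Si apfu = 1.00777 × 2.67819 = 2.699.

2.699 Si apfu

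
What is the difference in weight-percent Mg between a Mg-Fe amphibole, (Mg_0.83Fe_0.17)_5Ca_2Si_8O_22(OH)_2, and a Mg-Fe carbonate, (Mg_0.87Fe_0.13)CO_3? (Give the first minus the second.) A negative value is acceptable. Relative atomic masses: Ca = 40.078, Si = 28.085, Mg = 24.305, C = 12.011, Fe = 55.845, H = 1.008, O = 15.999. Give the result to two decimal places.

-11.90 percentage points

M((Mg_0.83Fe_0.17)_5Ca_2Si_8O_22(OH)_2) = 839.162 g/mol, so wt% Mg = 100.866/839.162 × 100 = 12.02%.
M((Mg_0.87Fe_0.13)CO_3) = 88.413 g/mol, so wt% Mg = 21.145/88.413 × 100 = 23.92%.
12.02 − 23.92 = -11.90 pp.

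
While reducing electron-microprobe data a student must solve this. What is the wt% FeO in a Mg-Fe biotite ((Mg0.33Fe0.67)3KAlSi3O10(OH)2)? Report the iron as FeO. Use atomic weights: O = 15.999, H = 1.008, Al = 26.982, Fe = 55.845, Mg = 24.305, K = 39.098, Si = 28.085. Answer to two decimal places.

30.04 wt%

M((Mg0.33Fe0.67)3KAlSi3O10(OH)2) = 480.649 g/mol; M(FeO) = 71.844 g/mol.
Moles FeO per formula unit = 2.01 Fe ÷ 1 = 2.0100.
FeO fraction = (2.0100 × 71.844) / 480.649 = 144.406/480.649 = 0.3004.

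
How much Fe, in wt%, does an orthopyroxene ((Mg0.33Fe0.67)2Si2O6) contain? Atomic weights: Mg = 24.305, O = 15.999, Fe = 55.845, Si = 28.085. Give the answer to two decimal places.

30.79 wt%

M((Mg0.33Fe0.67)2Si2O6) = 243.038 g/mol.
Fe contributes 1.34 × 55.845 = 74.832 g per mole.
74.832/243.038 = 0.3079 → 30.79%.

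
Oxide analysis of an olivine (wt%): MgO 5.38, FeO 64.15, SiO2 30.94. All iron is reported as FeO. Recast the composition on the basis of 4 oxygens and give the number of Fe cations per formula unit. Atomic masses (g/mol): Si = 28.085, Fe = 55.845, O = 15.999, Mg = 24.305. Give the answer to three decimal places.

MgO: 5.38/40.304 = 0.13349 mol → 0.13349 mol Mg, 0.13349 mol O.
FeO: 64.15/71.844 = 0.89291 mol → 0.89291 mol Fe, 0.89291 mol O.
SiO2: 30.94/60.083 = 0.51495 mol → 0.51495 mol Si, 1.02990 mol O.
Total oxygen = 2.05630 mol. Normalization factor = 4/2.05630 = 1.94524.
Fe per 4 O = 0.89291 × 1.94524 = 1.737.

1.737 Fe apfu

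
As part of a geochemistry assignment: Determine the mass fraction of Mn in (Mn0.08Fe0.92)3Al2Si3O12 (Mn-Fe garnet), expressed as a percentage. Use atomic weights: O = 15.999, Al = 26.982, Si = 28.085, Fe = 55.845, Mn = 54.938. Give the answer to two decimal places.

Molar mass of (Mn0.08Fe0.92)3Al2Si3O12: 0.24×54.938 + 2.76×55.845 + 2×26.982 + 3×28.085 + 12×15.999 = 497.524 g/mol.
Mass of Mn per formula unit: 0.24 × 54.938 = 13.185 g.
Weight fraction Mn = 13.185 / 497.524 = 0.0265.

2.65 weight percent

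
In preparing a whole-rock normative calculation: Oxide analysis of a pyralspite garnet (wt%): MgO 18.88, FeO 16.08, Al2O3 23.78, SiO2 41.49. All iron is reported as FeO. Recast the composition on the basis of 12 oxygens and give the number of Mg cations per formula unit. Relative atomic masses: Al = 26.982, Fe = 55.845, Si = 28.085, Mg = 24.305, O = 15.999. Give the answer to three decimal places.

2.027 Mg apfu

MgO: 18.88/40.304 = 0.46844 mol → 0.46844 mol Mg, 0.46844 mol O.
FeO: 16.08/71.844 = 0.22382 mol → 0.22382 mol Fe, 0.22382 mol O.
Al2O3: 23.78/101.961 = 0.23323 mol → 0.46646 mol Al, 0.69969 mol O.
SiO2: 41.49/60.083 = 0.69054 mol → 0.69054 mol Si, 1.38108 mol O.
Total oxygen = 2.77303 mol. Normalization factor = 12/2.77303 = 4.32740.
Mg per 12 O = 0.46844 × 4.32740 = 2.027.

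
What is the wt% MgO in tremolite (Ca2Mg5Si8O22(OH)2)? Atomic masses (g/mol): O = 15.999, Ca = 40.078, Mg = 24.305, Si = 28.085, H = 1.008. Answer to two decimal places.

Molar mass of Ca2Mg5Si8O22(OH)2 = 2*40.078 + 5*24.305 + 8*28.085 + 24*15.999 + 2*1.008 = 812.353 g/mol.
Each formula unit contains 5 Mg, equivalent to 5/1 = 5.0000 mol MgO.
M(MgO) = 1×24.305 + 1×15.999 = 40.304 g/mol.
Mass of MgO per formula unit = 5.0000 × 40.304 = 201.520 g.
MgO wt% = 201.520 / 812.353 × 100 = 24.81%.

24.81 wt%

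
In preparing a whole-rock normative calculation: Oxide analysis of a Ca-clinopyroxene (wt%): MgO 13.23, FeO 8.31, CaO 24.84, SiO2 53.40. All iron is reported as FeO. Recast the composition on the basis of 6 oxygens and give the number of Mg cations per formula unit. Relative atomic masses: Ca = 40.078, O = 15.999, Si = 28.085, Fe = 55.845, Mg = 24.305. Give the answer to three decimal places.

0.739 Mg apfu

MgO: 13.23/40.304 = 0.32826 mol → 0.32826 mol Mg, 0.32826 mol O.
FeO: 8.31/71.844 = 0.11567 mol → 0.11567 mol Fe, 0.11567 mol O.
CaO: 24.84/56.077 = 0.44296 mol → 0.44296 mol Ca, 0.44296 mol O.
SiO2: 53.40/60.083 = 0.88877 mol → 0.88877 mol Si, 1.77754 mol O.
Total oxygen = 2.66443 mol. Normalization factor = 6/2.66443 = 2.25189.
Mg per 6 O = 0.32826 × 2.25189 = 0.739.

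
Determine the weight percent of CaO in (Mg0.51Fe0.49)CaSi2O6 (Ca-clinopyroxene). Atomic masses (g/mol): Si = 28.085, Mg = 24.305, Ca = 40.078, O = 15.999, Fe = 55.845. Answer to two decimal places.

Molar mass of (Mg0.51Fe0.49)CaSi2O6 = 0.51*24.305 + 0.49*55.845 + 1*40.078 + 2*28.085 + 6*15.999 = 232.002 g/mol.
Each formula unit contains 1 Ca, equivalent to 1/1 = 1.0000 mol CaO.
M(CaO) = 1×40.078 + 1×15.999 = 56.077 g/mol.
Mass of CaO per formula unit = 1.0000 × 56.077 = 56.077 g.
CaO wt% = 56.077 / 232.002 × 100 = 24.17%.

24.17 wt%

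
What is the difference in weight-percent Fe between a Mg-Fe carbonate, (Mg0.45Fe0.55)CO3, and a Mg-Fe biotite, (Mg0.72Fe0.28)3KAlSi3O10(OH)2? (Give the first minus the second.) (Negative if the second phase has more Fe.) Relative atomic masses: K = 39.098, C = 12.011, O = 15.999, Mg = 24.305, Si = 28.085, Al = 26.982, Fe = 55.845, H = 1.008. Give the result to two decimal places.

First mineral: 30.715 g Fe in 101.660 g formula = 30.21 wt% Fe.
Second mineral: 46.910 g Fe in 443.748 g formula = 10.57 wt% Fe.
30.21% − 10.57% gives a difference of 19.64 percentage points.

19.64 percentage points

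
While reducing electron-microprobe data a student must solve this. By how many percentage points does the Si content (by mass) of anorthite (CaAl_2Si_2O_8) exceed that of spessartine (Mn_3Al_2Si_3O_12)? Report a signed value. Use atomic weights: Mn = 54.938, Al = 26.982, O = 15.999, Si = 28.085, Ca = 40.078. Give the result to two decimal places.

3.17 percentage points

Si in CaAl_2Si_2O_8: molar mass 278.204 g/mol; 2×28.085 = 56.170 g → 20.19 wt%.
Si in Mn_3Al_2Si_3O_12: molar mass 495.021 g/mol; 3×28.085 = 84.255 g → 17.02 wt%.
Difference = 20.19 − 17.02 = 3.17 percentage points.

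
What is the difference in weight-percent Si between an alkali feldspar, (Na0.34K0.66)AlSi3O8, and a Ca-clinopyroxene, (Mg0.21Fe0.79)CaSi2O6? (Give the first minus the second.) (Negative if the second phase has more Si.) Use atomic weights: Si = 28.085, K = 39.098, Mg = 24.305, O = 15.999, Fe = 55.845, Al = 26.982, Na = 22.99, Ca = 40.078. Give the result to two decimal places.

7.62 percentage points

First mineral: 84.255 g Si in 272.850 g formula = 30.88 wt% Si.
Second mineral: 56.170 g Si in 241.464 g formula = 23.26 wt% Si.
30.88% − 23.26% gives a difference of 7.62 percentage points.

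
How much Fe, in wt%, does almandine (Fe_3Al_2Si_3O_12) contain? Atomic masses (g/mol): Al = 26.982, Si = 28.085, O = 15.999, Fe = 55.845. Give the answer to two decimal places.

33.66 wt%

Molar mass of Fe_3Al_2Si_3O_12: 3*55.845 + 2*26.982 + 3*28.085 + 12*15.999 = 497.742 g/mol.
Mass of Fe per formula unit: 3 × 55.845 = 167.535 g.
Weight fraction Fe = 167.535 / 497.742 = 0.3366.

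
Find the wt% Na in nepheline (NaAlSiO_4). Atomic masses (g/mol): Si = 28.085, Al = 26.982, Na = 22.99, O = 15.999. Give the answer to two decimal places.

Molar mass of NaAlSiO_4: 1*22.99 + 1*26.982 + 1*28.085 + 4*15.999 = 142.053 g/mol.
Mass of Na per formula unit: 1 × 22.99 = 22.990 g.
Weight fraction Na = 22.990 / 142.053 = 0.1618.

16.18 mass %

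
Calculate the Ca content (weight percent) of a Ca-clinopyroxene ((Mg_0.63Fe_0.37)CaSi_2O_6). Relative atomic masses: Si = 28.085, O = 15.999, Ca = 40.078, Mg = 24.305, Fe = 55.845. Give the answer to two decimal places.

17.56 weight percent

Molar mass of (Mg_0.63Fe_0.37)CaSi_2O_6: 0.63×24.305 + 0.37×55.845 + 1×40.078 + 2×28.085 + 6×15.999 = 228.217 g/mol.
Mass of Ca per formula unit: 1 × 40.078 = 40.078 g.
Weight fraction Ca = 40.078 / 228.217 = 0.1756.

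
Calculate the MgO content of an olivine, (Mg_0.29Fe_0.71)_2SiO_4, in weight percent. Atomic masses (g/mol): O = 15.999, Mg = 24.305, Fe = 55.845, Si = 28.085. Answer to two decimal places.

Formula mass = 185.478 g/mol.
0.58 Mg → 0.5800 mol MgO per formula unit; M(MgO) = 40.304, so MgO mass = 23.376 g.
23.376/185.478 × 100 = 12.60 wt%.

12.60 wt%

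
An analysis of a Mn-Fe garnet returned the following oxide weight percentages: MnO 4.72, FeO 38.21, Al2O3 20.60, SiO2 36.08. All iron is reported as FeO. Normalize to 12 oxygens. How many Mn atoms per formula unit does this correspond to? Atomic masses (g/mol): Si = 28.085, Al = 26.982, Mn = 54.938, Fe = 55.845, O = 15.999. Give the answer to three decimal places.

4.72 wt% MnO ÷ 70.937 g/mol = 0.06654 mol, giving 0.06654 Mn and 0.06654 O.
38.21 wt% FeO ÷ 71.844 g/mol = 0.53185 mol, giving 0.53185 Fe and 0.53185 O.
20.60 wt% Al2O3 ÷ 101.961 g/mol = 0.20204 mol, giving 0.40408 Al and 0.60612 O.
36.08 wt% SiO2 ÷ 60.083 g/mol = 0.60050 mol, giving 0.60050 Si and 1.20100 O.
Oxygen sums to 2.40551; scaling by 12/2.40551 = 4.98855 puts the formula on 12 O.
Mn: 0.06654 × 4.98855 = 0.332 atoms per formula unit.

0.332 Mn apfu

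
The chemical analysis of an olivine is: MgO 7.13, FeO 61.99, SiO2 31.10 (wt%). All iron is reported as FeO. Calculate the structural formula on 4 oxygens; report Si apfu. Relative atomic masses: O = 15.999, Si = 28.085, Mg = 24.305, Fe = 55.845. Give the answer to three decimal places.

7.13 wt% MgO ÷ 40.304 g/mol = 0.17691 mol, giving 0.17691 Mg and 0.17691 O.
61.99 wt% FeO ÷ 71.844 g/mol = 0.86284 mol, giving 0.86284 Fe and 0.86284 O.
31.10 wt% SiO2 ÷ 60.083 g/mol = 0.51762 mol, giving 0.51762 Si and 1.03524 O.
Oxygen sums to 2.07499; scaling by 4/2.07499 = 1.92772 puts the formula on 4 O.
Si: 0.51762 × 1.92772 = 0.998 atoms per formula unit.

0.998 Si apfu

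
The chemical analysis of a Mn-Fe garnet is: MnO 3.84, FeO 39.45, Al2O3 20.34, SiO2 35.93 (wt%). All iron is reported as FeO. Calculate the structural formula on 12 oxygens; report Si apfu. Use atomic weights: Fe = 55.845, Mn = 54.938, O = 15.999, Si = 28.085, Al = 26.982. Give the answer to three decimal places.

2.993 Si apfu

MnO (M=70.937): mol = 0.05413; Mn = 0.05413, O = 0.05413.
FeO (M=71.844): mol = 0.54911; Fe = 0.54911, O = 0.54911.
Al2O3 (M=101.961): mol = 0.19949; Al = 0.39898, O = 0.59847.
SiO2 (M=60.083): mol = 0.59801; Si = 0.59801, O = 1.19602.
ΣO = 2.39773; factor = 12/ΣO = 5.00473.
Si apfu = 0.59801 × 5.00473 = 2.993.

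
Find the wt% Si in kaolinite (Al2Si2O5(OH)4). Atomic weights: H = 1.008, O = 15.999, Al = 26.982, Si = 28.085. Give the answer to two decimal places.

21.76 wt%

M(Al2Si2O5(OH)4) = 258.157 g/mol.
Si contributes 2 × 28.085 = 56.170 g per mole.
56.170/258.157 = 0.2176 → 21.76%.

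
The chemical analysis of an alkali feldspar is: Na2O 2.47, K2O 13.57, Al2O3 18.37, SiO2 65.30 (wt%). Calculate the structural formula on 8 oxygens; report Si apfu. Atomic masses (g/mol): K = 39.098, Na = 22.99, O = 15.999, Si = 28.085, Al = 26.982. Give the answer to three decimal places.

Na2O: 2.47/61.979 = 0.03985 mol → 0.07970 mol Na, 0.03985 mol O.
K2O: 13.57/94.195 = 0.14406 mol → 0.28812 mol K, 0.14406 mol O.
Al2O3: 18.37/101.961 = 0.18017 mol → 0.36034 mol Al, 0.54051 mol O.
SiO2: 65.30/60.083 = 1.08683 mol → 1.08683 mol Si, 2.17366 mol O.
Total oxygen = 2.89808 mol. Normalization factor = 8/2.89808 = 2.76045.
Si per 8 O = 1.08683 × 2.76045 = 3.000.

3.000 Si apfu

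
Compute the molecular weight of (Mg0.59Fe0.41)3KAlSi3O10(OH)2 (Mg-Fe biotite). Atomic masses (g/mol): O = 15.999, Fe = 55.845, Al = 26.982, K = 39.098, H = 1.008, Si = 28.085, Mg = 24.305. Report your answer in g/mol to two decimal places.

456.05 g/mol

The formula mass is the sum 1.77·24.305 + 1.23·55.845 + 1·39.098 + 1·26.982 + 3·28.085 + 12·15.999 + 2·1.008.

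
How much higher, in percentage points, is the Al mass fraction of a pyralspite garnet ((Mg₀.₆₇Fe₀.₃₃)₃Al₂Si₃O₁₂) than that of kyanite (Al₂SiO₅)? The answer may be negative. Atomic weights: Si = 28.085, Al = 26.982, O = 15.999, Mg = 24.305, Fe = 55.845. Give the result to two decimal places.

First mineral: 53.964 g Al in 434.347 g formula = 12.42 wt% Al.
Second mineral: 53.964 g Al in 162.044 g formula = 33.30 wt% Al.
12.42% − 33.30% gives a difference of -20.88 percentage points.

-20.88 percentage points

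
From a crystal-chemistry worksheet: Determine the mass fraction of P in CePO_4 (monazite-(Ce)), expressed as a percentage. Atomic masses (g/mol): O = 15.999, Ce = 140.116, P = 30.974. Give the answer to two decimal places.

13.18 weight percent

M(CePO_4) = 235.086 g/mol.
P contributes 1 × 30.974 = 30.974 g per mole.
30.974/235.086 = 0.1318 → 13.18%.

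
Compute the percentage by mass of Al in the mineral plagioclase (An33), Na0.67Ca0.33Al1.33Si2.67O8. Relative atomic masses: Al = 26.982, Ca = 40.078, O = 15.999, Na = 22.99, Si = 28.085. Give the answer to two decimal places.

Molar mass of Na0.67Ca0.33Al1.33Si2.67O8: 0.67×22.99 + 0.33×40.078 + 1.33×26.982 + 2.67×28.085 + 8×15.999 = 267.494 g/mol.
Mass of Al per formula unit: 1.33 × 26.982 = 35.886 g.
Weight fraction Al = 35.886 / 267.494 = 0.1342.

13.42 wt%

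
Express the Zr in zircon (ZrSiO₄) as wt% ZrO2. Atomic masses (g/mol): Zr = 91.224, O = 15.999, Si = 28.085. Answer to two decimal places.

Molar mass of ZrSiO₄ = 1·91.224 + 1·28.085 + 4·15.999 = 183.305 g/mol.
Each formula unit contains 1 Zr, equivalent to 1/1 = 1.0000 mol ZrO2.
M(ZrO2) = 1×91.224 + 2×15.999 = 123.222 g/mol.
Mass of ZrO2 per formula unit = 1.0000 × 123.222 = 123.222 g.
ZrO2 wt% = 123.222 / 183.305 × 100 = 67.22%.

67.22 wt%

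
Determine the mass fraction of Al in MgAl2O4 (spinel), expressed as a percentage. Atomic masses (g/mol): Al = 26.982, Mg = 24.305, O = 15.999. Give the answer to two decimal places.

Formula mass = 1*24.305 + 2*26.982 + 4*15.999 = 142.265 g/mol, of which 53.964 g is Al.
So Al makes up 53.964/142.265 = 0.3793 of the mass, i.e. 37.93%.

37.93 mass %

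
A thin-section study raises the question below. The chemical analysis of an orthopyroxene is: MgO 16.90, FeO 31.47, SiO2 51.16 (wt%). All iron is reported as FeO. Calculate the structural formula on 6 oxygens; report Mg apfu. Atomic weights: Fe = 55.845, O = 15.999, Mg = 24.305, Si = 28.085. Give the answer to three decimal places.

16.90 wt% MgO ÷ 40.304 g/mol = 0.41931 mol, giving 0.41931 Mg and 0.41931 O.
31.47 wt% FeO ÷ 71.844 g/mol = 0.43803 mol, giving 0.43803 Fe and 0.43803 O.
51.16 wt% SiO2 ÷ 60.083 g/mol = 0.85149 mol, giving 0.85149 Si and 1.70298 O.
Oxygen sums to 2.56032; scaling by 6/2.56032 = 2.34346 puts the formula on 6 O.
Mg: 0.41931 × 2.34346 = 0.983 atoms per formula unit.

0.983 Mg apfu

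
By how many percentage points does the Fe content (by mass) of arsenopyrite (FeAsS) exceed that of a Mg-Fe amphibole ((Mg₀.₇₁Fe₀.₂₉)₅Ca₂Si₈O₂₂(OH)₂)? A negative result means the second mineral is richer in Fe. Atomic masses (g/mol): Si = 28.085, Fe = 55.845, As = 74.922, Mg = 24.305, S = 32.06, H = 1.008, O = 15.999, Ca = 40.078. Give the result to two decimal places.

First mineral: 55.845 g Fe in 162.827 g formula = 34.30 wt% Fe.
Second mineral: 80.975 g Fe in 858.086 g formula = 9.44 wt% Fe.
34.30% − 9.44% gives a difference of 24.86 percentage points.

24.86 percentage points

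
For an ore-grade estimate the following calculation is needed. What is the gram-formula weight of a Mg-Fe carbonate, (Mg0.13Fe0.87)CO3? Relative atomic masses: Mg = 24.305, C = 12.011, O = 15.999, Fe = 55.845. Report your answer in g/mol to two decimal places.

M = 0.13(24.305) + 0.87(55.845) + 1(12.011) + 3(15.999)

111.75 g/mol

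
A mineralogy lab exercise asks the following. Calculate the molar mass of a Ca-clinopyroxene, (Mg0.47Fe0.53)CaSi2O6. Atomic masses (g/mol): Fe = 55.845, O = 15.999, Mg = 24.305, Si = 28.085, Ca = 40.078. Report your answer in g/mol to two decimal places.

The formula mass is the sum 0.47·24.305 + 0.53·55.845 + 1·40.078 + 2·28.085 + 6·15.999.

233.26 g/mol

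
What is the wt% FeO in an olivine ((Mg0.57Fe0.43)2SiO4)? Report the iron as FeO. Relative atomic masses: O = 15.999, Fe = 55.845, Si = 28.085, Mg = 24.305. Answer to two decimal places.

Molar mass of (Mg0.57Fe0.43)2SiO4 = 1.14*24.305 + 0.86*55.845 + 1*28.085 + 4*15.999 = 167.815 g/mol.
Each formula unit contains 0.86 Fe, equivalent to 0.86/1 = 0.8600 mol FeO.
M(FeO) = 1×55.845 + 1×15.999 = 71.844 g/mol.
Mass of FeO per formula unit = 0.8600 × 71.844 = 61.786 g.
FeO wt% = 61.786 / 167.815 × 100 = 36.82%.

36.82 wt%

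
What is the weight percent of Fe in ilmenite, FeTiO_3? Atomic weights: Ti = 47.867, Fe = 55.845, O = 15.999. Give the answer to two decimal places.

36.81 weight percent

M(FeTiO_3) = 151.709 g/mol.
Fe contributes 1 × 55.845 = 55.845 g per mole.
55.845/151.709 = 0.3681 → 36.81%.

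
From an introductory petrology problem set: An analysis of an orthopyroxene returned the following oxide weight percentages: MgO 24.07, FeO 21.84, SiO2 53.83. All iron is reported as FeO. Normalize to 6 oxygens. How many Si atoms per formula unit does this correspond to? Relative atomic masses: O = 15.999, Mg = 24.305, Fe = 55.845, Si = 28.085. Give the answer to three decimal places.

MgO: 24.07/40.304 = 0.59721 mol → 0.59721 mol Mg, 0.59721 mol O.
FeO: 21.84/71.844 = 0.30399 mol → 0.30399 mol Fe, 0.30399 mol O.
SiO2: 53.83/60.083 = 0.89593 mol → 0.89593 mol Si, 1.79186 mol O.
Total oxygen = 2.69306 mol. Normalization factor = 6/2.69306 = 2.22795.
Si per 6 O = 0.89593 × 2.22795 = 1.996.

1.996 Si apfu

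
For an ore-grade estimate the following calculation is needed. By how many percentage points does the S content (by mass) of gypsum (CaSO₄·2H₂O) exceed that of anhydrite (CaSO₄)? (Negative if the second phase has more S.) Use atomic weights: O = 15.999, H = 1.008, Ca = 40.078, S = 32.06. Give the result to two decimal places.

-4.93 percentage points

M(CaSO₄·2H₂O) = 172.164 g/mol, so wt% S = 32.060/172.164 × 100 = 18.62%.
M(CaSO₄) = 136.134 g/mol, so wt% S = 32.060/136.134 × 100 = 23.55%.
18.62 − 23.55 = -4.93 pp.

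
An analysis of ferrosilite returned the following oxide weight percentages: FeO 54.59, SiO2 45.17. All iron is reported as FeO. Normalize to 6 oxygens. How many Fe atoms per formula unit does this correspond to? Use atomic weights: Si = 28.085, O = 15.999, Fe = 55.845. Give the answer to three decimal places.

2.014 Fe apfu

FeO: 54.59/71.844 = 0.75984 mol → 0.75984 mol Fe, 0.75984 mol O.
SiO2: 45.17/60.083 = 0.75179 mol → 0.75179 mol Si, 1.50358 mol O.
Total oxygen = 2.26342 mol. Normalization factor = 6/2.26342 = 2.65086.
Fe per 6 O = 0.75984 × 2.65086 = 2.014.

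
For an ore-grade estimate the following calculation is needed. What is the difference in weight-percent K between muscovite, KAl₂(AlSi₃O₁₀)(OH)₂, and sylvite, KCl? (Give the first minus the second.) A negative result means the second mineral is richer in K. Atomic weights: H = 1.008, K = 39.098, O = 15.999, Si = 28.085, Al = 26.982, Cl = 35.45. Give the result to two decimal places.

K in KAl₂(AlSi₃O₁₀)(OH)₂: molar mass 398.303 g/mol; 1×39.098 = 39.098 g → 9.82 wt%.
K in KCl: molar mass 74.548 g/mol; 1×39.098 = 39.098 g → 52.45 wt%.
Difference = 9.82 − 52.45 = -42.63 percentage points.

-42.63 percentage points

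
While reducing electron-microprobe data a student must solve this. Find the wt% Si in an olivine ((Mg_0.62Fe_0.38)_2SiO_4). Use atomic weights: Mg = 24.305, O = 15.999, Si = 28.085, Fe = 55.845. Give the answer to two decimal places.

Molar mass of (Mg_0.62Fe_0.38)_2SiO_4: 1.24×24.305 + 0.76×55.845 + 1×28.085 + 4×15.999 = 164.661 g/mol.
Mass of Si per formula unit: 1 × 28.085 = 28.085 g.
Weight fraction Si = 28.085 / 164.661 = 0.1706.

17.06 mass %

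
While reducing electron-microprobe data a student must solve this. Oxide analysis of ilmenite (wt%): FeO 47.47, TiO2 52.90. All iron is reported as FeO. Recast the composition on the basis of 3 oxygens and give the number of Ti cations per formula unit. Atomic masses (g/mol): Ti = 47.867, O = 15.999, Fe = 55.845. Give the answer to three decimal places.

FeO: 47.47/71.844 = 0.66074 mol → 0.66074 mol Fe, 0.66074 mol O.
TiO2: 52.90/79.865 = 0.66237 mol → 0.66237 mol Ti, 1.32474 mol O.
Total oxygen = 1.98548 mol. Normalization factor = 3/1.98548 = 1.51097.
Ti per 3 O = 0.66237 × 1.51097 = 1.001.

1.001 Ti apfu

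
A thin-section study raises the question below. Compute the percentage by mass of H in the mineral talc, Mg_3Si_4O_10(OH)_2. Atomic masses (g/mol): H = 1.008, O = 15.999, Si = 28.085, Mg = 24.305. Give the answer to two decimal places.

0.53 wt%

Formula mass = 3×24.305 + 4×28.085 + 12×15.999 + 2×1.008 = 379.259 g/mol, of which 2.016 g is H.
So H makes up 2.016/379.259 = 0.0053 of the mass, i.e. 0.53%.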